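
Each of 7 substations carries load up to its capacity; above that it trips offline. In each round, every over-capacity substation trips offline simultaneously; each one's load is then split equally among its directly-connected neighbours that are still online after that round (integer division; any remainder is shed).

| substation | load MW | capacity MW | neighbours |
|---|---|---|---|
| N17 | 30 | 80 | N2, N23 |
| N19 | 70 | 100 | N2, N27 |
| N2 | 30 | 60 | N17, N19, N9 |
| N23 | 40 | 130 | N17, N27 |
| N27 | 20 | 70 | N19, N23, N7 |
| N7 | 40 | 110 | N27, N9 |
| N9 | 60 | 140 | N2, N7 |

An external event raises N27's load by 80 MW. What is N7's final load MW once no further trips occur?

Round 1 — N27 at 100 > 70. N27 trips offline.
  N27 sheds 100 MW to N19, N23, N7: 33 each (1 lost).
    N19: 70+33 = 103 > 100
    N23: 40+33 = 73 ≤ 130
    N7: 40+33 = 73 ≤ 110
Round 2 — N19 trips offline.
  N19 sheds 103 MW to N2: 103 each.
    N2: 30+103 = 133 > 60
Round 3 — N2 trips offline.
  N2 sheds 133 MW to N17, N9: 66 each (1 lost).
    N17: 30+66 = 96 > 80
    N9: 60+66 = 126 ≤ 140
Round 4 — N17 trips offline.
  N17 sheds 96 MW to N23: 96 each.
    N23: 73+96 = 169 > 130
Round 5 — N23 trips offline.
  N23 sheds 169 MW: no online neighbours, lost.
No further trips.

73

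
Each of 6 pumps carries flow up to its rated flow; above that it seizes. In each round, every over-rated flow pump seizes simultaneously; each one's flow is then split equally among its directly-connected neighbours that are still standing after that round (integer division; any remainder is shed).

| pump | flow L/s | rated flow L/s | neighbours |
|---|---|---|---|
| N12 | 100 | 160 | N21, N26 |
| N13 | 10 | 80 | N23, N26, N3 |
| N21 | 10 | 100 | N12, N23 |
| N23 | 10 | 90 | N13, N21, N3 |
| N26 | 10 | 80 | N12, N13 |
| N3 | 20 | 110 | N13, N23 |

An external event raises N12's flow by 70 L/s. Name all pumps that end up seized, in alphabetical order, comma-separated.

N12, N13, N26

Round 1 — N12 at 170 > 160. N12 seizes.
  N12 sheds 170 L/s to N21, N26: 85 each.
    N21: 10+85 = 95 ≤ 100
    N26: 10+85 = 95 > 80
Round 2 — N26 seizes.
  N26 sheds 95 L/s to N13: 95 each.
    N13: 10+95 = 105 > 80
Round 3 — N13 seizes.
  N13 sheds 105 L/s to N23, N3: 52 each (1 lost).
    N23: 10+52 = 62 ≤ 90
    N3: 20+52 = 72 ≤ 110
No further seizures.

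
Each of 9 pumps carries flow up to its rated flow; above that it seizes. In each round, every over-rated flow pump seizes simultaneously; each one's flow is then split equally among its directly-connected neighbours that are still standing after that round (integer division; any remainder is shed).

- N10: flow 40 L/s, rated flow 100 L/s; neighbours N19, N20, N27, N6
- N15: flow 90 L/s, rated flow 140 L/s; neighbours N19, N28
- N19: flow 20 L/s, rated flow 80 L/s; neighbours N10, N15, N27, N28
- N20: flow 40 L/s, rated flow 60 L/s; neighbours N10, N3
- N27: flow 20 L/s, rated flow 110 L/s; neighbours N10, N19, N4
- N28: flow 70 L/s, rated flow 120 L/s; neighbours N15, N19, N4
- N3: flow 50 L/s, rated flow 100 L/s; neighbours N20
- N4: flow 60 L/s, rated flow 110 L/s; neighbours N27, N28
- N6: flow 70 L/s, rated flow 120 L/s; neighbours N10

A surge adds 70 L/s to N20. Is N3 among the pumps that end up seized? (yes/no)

Round 1 — N20 at 110 > 60. N20 seizes.
  N20 sheds 110 L/s to N10, N3: 55 each.
    N10: 40+55 = 95 ≤ 100
    N3: 50+55 = 105 > 100
Round 2 — N3 seizes.
  N3 sheds 105 L/s: no online neighbours, lost.
No further seizures.

yes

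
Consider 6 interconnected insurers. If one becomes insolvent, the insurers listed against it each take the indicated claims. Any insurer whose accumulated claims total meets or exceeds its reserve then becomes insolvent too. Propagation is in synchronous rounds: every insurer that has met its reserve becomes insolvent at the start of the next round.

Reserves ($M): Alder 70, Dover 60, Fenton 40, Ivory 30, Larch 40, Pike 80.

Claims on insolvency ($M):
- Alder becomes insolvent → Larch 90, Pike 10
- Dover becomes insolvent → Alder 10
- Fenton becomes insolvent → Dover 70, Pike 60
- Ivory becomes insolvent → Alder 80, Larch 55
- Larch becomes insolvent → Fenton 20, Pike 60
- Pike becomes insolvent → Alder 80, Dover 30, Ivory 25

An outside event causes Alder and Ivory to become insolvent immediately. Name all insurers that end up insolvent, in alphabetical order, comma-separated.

Round 1 — Alder, Ivory become insolvent (initial).
  Larch: +90+55 → 145 ≥ 40
  Pike: +10 → 10 < 80
Round 2 — Larch becomes insolvent.
  Fenton: +20 → 20 < 40
  Pike: +60 → 70 < 80
No further insolvencies.

Alder, Ivory, Larch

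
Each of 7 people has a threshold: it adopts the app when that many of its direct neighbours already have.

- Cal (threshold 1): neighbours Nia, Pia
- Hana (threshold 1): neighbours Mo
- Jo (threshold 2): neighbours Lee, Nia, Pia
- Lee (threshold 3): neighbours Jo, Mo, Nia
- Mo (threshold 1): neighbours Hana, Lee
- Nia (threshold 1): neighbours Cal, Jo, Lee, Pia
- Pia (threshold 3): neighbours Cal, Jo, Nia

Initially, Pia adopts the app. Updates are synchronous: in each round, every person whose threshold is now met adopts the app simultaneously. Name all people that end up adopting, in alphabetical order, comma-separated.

Cal, Jo, Nia, Pia

Round 1 — Pia adopts the app (initial).
Round 2 — checking thresholds:
  Cal: 1 of 2 neighbours ≥ 1, adopts the app.
  Jo: 1 of 3 neighbours < 2, holds.
  Nia: 1 of 4 neighbours ≥ 1, adopts the app.
Round 3 — checking thresholds:
  Jo: 2 of 3 neighbours ≥ 2, adopts the app.
  Lee: 1 of 3 neighbours < 3, holds.
Round 4 — no new adoptions; cascade stops.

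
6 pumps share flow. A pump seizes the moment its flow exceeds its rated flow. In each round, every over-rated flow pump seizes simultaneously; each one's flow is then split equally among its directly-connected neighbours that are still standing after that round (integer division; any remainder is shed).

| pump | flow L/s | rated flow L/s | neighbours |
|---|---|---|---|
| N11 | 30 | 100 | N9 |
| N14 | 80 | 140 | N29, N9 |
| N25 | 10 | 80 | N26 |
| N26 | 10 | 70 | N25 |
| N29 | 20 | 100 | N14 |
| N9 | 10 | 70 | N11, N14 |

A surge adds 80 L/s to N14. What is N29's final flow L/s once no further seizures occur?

Round 1 — N14 at 160 > 140. N14 seizes.
  N14 sheds 160 L/s to N29, N9: 80 each.
    N29: 20+80 = 100 ≤ 100
    N9: 10+80 = 90 > 70
Round 2 — N9 seizes.
  N9 sheds 90 L/s to N11: 90 each.
    N11: 30+90 = 120 > 100
Round 3 — N11 seizes.
  N11 sheds 120 L/s: no online neighbours, lost.
No further seizures.

100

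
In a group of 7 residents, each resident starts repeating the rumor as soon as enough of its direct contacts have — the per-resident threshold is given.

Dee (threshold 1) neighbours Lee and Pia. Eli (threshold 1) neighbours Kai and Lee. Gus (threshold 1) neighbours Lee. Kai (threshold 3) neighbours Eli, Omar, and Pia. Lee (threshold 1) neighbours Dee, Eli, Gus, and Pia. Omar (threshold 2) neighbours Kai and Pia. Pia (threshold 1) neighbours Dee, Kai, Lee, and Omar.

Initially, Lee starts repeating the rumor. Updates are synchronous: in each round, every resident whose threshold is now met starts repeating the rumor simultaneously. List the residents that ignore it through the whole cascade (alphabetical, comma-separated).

Kai, Omar

Round 1 — Lee starts repeating the rumor (initial).
Round 2 — checking thresholds:
  Dee: 1 of 2 neighbours ≥ 1, starts repeating the rumor.
  Eli: 1 of 2 neighbours ≥ 1, starts repeating the rumor.
  Gus: 1 of 1 neighbours ≥ 1, starts repeating the rumor.
  Pia: 1 of 4 neighbours ≥ 1, starts repeating the rumor.
Round 3 — no new spreads; cascade stops.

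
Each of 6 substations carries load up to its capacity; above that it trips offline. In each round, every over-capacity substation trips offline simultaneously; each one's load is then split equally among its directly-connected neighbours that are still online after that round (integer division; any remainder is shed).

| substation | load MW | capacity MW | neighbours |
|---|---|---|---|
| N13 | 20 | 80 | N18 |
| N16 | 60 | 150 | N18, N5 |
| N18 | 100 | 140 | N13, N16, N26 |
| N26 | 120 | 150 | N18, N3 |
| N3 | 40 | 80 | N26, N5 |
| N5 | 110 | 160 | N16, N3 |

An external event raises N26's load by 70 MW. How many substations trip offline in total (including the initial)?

Round 1 — N26 at 190 > 150. N26 trips offline.
  N26 sheds 190 MW to N18, N3: 95 each.
    N18: 100+95 = 195 > 140
    N3: 40+95 = 135 > 80
Round 2 — N18, N3 trip offline.
  N18 sheds 195 MW to N13, N16: 97 each (1 lost).
    N13: 20+97 = 117 > 80
    N16: 60+97 = 157 > 150
  N3 sheds 135 MW to N5: 135 each.
    N5: 110+135 = 245 > 160
Round 3 — N13, N16, N5 trip offline.
  N13 sheds 117 MW: no online neighbours, lost.
  N16 sheds 157 MW: no online neighbours, lost.
  N5 sheds 245 MW: no online neighbours, lost.
No further trips.

6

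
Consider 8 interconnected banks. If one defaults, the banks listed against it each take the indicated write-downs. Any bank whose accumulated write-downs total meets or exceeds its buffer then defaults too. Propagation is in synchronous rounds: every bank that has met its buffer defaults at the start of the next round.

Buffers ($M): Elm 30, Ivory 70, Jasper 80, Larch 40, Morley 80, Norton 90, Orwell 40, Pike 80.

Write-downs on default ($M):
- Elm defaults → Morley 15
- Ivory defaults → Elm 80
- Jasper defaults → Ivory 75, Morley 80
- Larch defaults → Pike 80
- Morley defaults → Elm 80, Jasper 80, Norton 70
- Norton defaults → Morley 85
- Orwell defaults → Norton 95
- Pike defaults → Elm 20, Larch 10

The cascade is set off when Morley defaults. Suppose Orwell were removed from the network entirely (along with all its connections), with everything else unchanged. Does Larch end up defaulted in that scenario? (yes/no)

no

With Orwell removed:
Round 1 — Morley defaults (initial).
  Elm: +80 → 80 ≥ 30
  Jasper: +80 → 80 ≥ 80
  Norton: +70 → 70 < 90
Round 2 — Elm, Jasper default.
  Ivory: +75 → 75 ≥ 70
Round 3 — Ivory defaults.
No further defaults.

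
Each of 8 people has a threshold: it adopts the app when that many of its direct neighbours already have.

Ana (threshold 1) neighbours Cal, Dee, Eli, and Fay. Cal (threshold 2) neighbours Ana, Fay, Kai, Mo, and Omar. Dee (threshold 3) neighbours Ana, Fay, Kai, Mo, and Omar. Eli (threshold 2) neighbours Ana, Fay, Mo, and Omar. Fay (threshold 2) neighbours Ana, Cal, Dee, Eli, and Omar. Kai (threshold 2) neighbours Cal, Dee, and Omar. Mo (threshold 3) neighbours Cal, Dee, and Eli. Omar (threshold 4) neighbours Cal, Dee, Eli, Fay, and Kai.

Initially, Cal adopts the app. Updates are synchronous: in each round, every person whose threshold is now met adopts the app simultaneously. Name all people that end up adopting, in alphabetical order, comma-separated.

Round 1 — Cal adopts the app (initial).
Round 2 — checking thresholds:
  Ana: 1 of 4 neighbours ≥ 1, adopts the app.
  Fay: 1 of 5 neighbours < 2, holds.
  Kai: 1 of 3 neighbours < 2, holds.
  Mo: 1 of 3 neighbours < 3, holds.
  Omar: 1 of 5 neighbours < 4, holds.
Round 3 — checking thresholds:
  Dee: 1 of 5 neighbours < 3, holds.
  Eli: 1 of 4 neighbours < 2, holds.
  Fay: 2 of 5 neighbours ≥ 2, adopts the app.
  Kai: 1 of 3 neighbours < 2, holds.
  Mo: 1 of 3 neighbours < 3, holds.
  Omar: 1 of 5 neighbours < 4, holds.
Round 4 — checking thresholds:
  Dee: 2 of 5 neighbours < 3, holds.
  Eli: 2 of 4 neighbours ≥ 2, adopts the app.
  Kai: 1 of 3 neighbours < 2, holds.
  Mo: 1 of 3 neighbours < 3, holds.
  Omar: 2 of 5 neighbours < 4, holds.
Round 5 — no new adoptions; cascade stops.

Ana, Cal, Eli, Fay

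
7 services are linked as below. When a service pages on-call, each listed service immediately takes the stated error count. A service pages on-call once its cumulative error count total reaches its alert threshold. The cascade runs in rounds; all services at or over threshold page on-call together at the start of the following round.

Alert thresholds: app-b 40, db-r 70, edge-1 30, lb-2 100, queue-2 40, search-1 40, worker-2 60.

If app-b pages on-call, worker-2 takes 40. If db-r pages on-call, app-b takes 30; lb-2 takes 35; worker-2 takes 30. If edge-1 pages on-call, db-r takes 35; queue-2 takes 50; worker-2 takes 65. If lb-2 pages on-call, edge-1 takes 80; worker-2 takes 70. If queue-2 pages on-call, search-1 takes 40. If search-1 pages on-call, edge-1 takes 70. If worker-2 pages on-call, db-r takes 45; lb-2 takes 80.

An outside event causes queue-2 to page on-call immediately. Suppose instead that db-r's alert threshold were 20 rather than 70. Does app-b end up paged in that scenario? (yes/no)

With db-r's alert threshold at 20:
Round 1 — queue-2 pages on-call (initial).
  search-1: +40 → 40 ≥ 40
Round 2 — search-1 pages on-call.
  edge-1: +70 → 70 ≥ 30
Round 3 — edge-1 pages on-call.
  db-r: +35 → 35 ≥ 20
  worker-2: +65 → 65 ≥ 60
Round 4 — db-r, worker-2 page on-call.
  app-b: +30 → 30 < 40
  lb-2: +35+80 → 115 ≥ 100
Round 5 — lb-2 pages on-call.
No further pages.

no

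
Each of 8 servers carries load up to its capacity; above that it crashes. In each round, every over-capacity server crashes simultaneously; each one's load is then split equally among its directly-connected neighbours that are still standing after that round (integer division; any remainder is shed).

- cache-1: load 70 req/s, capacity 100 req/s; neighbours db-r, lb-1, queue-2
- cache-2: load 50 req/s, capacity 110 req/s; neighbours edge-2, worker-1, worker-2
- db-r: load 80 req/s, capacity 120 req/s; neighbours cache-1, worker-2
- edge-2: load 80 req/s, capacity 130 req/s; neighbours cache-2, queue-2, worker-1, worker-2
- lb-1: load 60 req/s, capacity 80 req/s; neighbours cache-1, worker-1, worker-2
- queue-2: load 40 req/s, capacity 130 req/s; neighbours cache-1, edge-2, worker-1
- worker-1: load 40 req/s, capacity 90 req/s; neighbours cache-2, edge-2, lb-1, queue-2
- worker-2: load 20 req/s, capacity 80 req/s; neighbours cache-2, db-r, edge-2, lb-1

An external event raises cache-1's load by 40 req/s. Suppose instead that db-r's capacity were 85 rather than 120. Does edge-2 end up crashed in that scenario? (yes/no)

With db-r's capacity at 85:
Round 1 — cache-1 at 110 > 100. cache-1 crashes.
  cache-1 sheds 110 req/s to db-r, lb-1, queue-2: 36 each (2 lost).
    db-r: 80+36 = 116 > 85
    lb-1: 60+36 = 96 > 80
    queue-2: 40+36 = 76 ≤ 130
Round 2 — db-r, lb-1 crash.
  db-r sheds 116 req/s to worker-2: 116 each.
    worker-2: 20+116 = 136 > 80
  lb-1 sheds 96 req/s to worker-1, worker-2: 48 each.
    worker-1: 40+48 = 88 ≤ 90
    worker-2: 136+48 = 184 > 80
Round 3 — worker-2 crashes.
  worker-2 sheds 184 req/s to cache-2, edge-2: 92 each.
    cache-2: 50+92 = 142 > 110
    edge-2: 80+92 = 172 > 130
Round 4 — cache-2, edge-2 crash.
  cache-2 sheds 142 req/s to worker-1: 142 each.
    worker-1: 88+142 = 230 > 90
  edge-2 sheds 172 req/s to queue-2, worker-1: 86 each.
    queue-2: 76+86 = 162 > 130
    worker-1: 230+86 = 316 > 90
Round 5 — queue-2, worker-1 crash.
  queue-2 sheds 162 req/s: no online neighbours, lost.
  worker-1 sheds 316 req/s: no online neighbours, lost.
No further crashes.

yes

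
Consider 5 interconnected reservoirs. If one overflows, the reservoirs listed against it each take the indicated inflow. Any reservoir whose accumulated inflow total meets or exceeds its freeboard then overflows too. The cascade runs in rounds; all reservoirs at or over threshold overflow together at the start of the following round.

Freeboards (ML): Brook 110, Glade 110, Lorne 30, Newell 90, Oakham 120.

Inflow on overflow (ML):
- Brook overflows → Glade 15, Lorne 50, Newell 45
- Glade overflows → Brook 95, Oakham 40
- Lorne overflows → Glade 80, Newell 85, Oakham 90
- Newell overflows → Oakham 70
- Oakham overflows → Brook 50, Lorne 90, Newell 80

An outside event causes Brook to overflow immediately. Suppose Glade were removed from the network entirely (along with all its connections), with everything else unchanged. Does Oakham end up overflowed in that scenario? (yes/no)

yes

With Glade removed:
Round 1 — Brook overflows (initial).
  Lorne: +50 → 50 ≥ 30
  Newell: +45 → 45 < 90
Round 2 — Lorne overflows.
  Newell: +85 → 130 ≥ 90
  Oakham: +90 → 90 < 120
Round 3 — Newell overflows.
  Oakham: +70 → 160 ≥ 120
Round 4 — Oakham overflows.
No further overflows.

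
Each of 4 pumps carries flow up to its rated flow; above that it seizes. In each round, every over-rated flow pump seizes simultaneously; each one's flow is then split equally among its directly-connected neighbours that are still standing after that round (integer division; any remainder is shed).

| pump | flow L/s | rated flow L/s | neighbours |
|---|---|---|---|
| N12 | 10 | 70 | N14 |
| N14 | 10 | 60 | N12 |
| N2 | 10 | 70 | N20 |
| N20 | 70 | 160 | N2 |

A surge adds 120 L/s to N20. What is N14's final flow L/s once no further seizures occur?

Round 1 — N20 at 190 > 160. N20 seizes.
  N20 sheds 190 L/s to N2: 190 each.
    N2: 10+190 = 200 > 70
Round 2 — N2 seizes.
  N2 sheds 200 L/s: no online neighbours, lost.
No further seizures.

10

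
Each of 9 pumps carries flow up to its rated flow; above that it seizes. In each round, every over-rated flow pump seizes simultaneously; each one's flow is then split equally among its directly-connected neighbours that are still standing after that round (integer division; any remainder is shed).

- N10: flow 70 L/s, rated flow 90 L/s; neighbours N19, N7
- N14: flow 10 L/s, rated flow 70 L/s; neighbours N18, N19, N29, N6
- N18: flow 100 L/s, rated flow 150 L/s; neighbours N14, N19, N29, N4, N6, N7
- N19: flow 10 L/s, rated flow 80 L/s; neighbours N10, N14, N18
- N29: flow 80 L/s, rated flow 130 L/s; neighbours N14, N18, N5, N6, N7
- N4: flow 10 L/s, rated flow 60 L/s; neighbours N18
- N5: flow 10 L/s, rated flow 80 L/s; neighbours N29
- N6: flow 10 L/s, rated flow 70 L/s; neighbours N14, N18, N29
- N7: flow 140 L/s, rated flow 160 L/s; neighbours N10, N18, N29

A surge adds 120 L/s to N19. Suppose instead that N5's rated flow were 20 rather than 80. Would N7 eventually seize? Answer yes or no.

With N5's rated flow at 20:
Round 1 — N19 at 130 > 80. N19 seizes.
  N19 sheds 130 L/s to N10, N14, N18: 43 each (1 lost).
    N10: 70+43 = 113 > 90
    N14: 10+43 = 53 ≤ 70
    N18: 100+43 = 143 ≤ 150
Round 2 — N10 seizes.
  N10 sheds 113 L/s to N7: 113 each.
    N7: 140+113 = 253 > 160
Round 3 — N7 seizes.
  N7 sheds 253 L/s to N18, N29: 126 each (1 lost).
    N18: 143+126 = 269 > 150
    N29: 80+126 = 206 > 130
Round 4 — N18, N29 seize.
  N18 sheds 269 L/s to N14, N4, N6: 89 each (2 lost).
    N14: 53+89 = 142 > 70
    N4: 10+89 = 99 > 60
    N6: 10+89 = 99 > 70
  N29 sheds 206 L/s to N14, N5, N6: 68 each (2 lost).
    N14: 142+68 = 210 > 70
    N5: 10+68 = 78 > 20
    N6: 99+68 = 167 > 70
Round 5 — N14, N4, N5, N6 seize.
  N14 sheds 210 L/s: no online neighbours, lost.
  N4 sheds 99 L/s: no online neighbours, lost.
  N5 sheds 78 L/s: no online neighbours, lost.
  N6 sheds 167 L/s: no online neighbours, lost.
No further seizures.

yes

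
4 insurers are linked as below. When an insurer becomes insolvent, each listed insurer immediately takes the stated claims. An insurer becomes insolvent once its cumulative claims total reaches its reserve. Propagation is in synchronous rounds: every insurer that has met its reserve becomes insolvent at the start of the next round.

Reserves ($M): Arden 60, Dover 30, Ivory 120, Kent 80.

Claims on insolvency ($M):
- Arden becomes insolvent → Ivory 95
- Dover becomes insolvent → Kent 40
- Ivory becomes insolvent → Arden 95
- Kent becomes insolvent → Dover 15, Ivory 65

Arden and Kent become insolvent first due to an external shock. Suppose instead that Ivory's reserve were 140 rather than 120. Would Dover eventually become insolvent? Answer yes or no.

no

With Ivory's reserve at 140:
Round 1 — Arden, Kent become insolvent (initial).
  Dover: +15 → 15 < 30
  Ivory: +95+65 → 160 ≥ 140
Round 2 — Ivory becomes insolvent.
No further insolvencies.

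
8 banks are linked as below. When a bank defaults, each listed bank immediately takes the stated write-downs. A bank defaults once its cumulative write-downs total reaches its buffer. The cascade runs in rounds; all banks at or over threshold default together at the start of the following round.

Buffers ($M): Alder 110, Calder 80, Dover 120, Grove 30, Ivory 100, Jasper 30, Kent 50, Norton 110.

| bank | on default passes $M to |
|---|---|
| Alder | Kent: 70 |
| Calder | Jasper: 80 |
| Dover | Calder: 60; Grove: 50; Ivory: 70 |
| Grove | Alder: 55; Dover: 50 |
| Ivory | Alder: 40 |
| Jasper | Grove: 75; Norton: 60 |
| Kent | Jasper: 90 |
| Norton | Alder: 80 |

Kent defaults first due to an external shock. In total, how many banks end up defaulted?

Round 1 — Kent defaults (initial).
  Jasper: +90 → 90 ≥ 30
Round 2 — Jasper defaults.
  Grove: +75 → 75 ≥ 30
  Norton: +60 → 60 < 110
Round 3 — Grove defaults.
  Alder: +55 → 55 < 110
  Dover: +50 → 50 < 120
No further defaults.

3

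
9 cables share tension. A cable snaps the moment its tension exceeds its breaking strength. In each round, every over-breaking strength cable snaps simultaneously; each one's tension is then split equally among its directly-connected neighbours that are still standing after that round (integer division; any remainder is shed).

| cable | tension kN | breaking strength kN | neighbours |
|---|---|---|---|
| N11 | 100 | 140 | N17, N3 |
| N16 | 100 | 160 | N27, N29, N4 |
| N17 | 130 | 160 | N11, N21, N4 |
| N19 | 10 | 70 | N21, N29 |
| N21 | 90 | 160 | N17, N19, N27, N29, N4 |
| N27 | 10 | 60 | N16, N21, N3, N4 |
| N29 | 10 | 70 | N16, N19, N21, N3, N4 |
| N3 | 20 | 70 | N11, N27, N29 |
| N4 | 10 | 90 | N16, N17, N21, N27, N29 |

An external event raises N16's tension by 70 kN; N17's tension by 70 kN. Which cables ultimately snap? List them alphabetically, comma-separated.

N11, N16, N17, N19, N21, N27, N29, N3, N4

Round 1 — N16 at 170 > 160; N17 at 200 > 160. N16, N17 snap.
  N16 sheds 170 kN to N27, N29, N4: 56 each (2 lost).
    N27: 10+56 = 66 > 60
    N29: 10+56 = 66 ≤ 70
    N4: 10+56 = 66 ≤ 90
  N17 sheds 200 kN to N11, N21, N4: 66 each (2 lost).
    N11: 100+66 = 166 > 140
    N21: 90+66 = 156 ≤ 160
    N4: 66+66 = 132 > 90
Round 2 — N11, N27, N4 snap.
  N11 sheds 166 kN to N3: 166 each.
    N3: 20+166 = 186 > 70
  N27 sheds 66 kN to N21, N3: 33 each.
    N21: 156+33 = 189 > 160
    N3: 186+33 = 219 > 70
  N4 sheds 132 kN to N21, N29: 66 each.
    N21: 189+66 = 255 > 160
    N29: 66+66 = 132 > 70
Round 3 — N21, N29, N3 snap.
  N21 sheds 255 kN to N19: 255 each.
    N19: 10+255 = 265 > 70
  N29 sheds 132 kN to N19: 132 each.
    N19: 265+132 = 397 > 70
  N3 sheds 219 kN: no online neighbours, lost.
Round 4 — N19 snaps.
  N19 sheds 397 kN: no online neighbours, lost.
No further breaks.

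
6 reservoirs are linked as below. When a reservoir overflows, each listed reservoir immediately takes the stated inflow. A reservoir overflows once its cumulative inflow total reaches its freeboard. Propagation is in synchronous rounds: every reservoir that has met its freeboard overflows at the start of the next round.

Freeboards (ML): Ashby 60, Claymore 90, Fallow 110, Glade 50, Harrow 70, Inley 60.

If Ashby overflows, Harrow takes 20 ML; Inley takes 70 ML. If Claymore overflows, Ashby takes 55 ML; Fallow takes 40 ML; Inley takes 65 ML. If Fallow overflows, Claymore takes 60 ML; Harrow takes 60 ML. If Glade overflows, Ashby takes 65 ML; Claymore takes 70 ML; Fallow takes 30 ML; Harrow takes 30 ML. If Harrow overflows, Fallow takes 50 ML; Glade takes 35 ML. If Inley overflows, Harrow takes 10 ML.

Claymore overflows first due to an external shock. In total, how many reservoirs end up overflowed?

Round 1 — Claymore overflows (initial).
  Ashby: +55 → 55 < 60
  Fallow: +40 → 40 < 110
  Inley: +65 → 65 ≥ 60
Round 2 — Inley overflows.
  Harrow: +10 → 10 < 70
No further overflows.

2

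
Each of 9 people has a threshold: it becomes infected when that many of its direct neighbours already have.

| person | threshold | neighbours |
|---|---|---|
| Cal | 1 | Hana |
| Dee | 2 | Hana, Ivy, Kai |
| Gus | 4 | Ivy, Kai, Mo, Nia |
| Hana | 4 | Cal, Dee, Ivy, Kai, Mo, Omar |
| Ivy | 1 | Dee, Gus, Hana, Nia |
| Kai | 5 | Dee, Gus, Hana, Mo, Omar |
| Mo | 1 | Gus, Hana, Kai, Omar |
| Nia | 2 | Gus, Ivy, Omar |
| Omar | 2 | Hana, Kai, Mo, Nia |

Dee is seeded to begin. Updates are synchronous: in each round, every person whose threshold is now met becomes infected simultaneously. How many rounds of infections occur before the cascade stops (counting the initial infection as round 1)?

Round 1 — Dee becomes infected (initial).
Round 2 — checking thresholds:
  Hana: 1 of 6 neighbours < 4, holds.
  Ivy: 1 of 4 neighbours ≥ 1, becomes infected.
  Kai: 1 of 5 neighbours < 5, holds.
Round 3 — no new infections; cascade stops.

2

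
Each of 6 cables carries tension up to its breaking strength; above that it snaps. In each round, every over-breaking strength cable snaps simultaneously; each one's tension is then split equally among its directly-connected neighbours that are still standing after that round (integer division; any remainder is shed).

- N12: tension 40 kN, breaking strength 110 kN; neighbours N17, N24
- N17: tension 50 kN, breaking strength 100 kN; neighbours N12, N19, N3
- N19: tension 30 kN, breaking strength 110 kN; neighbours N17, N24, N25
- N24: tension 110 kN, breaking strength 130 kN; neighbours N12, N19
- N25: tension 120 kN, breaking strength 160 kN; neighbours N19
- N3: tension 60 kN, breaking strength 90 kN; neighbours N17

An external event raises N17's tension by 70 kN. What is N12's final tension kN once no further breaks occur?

Round 1 — N17 at 120 > 100. N17 snaps.
  N17 sheds 120 kN to N12, N19, N3: 40 each.
    N12: 40+40 = 80 ≤ 110
    N19: 30+40 = 70 ≤ 110
    N3: 60+40 = 100 > 90
Round 2 — N3 snaps.
  N3 sheds 100 kN: no online neighbours, lost.
No further breaks.

80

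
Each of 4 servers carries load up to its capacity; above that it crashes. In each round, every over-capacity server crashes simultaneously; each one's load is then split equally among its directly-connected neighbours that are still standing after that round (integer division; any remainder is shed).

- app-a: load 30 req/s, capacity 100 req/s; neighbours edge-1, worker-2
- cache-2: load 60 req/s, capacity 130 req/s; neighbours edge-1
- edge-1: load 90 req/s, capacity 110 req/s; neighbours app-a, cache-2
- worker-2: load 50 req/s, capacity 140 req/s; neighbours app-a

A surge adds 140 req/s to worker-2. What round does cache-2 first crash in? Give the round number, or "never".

4

Round 1 — worker-2 at 190 > 140. worker-2 crashes.
  worker-2 sheds 190 req/s to app-a: 190 each.
    app-a: 30+190 = 220 > 100
Round 2 — app-a crashes.
  app-a sheds 220 req/s to edge-1: 220 each.
    edge-1: 90+220 = 310 > 110
Round 3 — edge-1 crashes.
  edge-1 sheds 310 req/s to cache-2: 310 each.
    cache-2: 60+310 = 370 > 130
Round 4 — cache-2 crashes.
  cache-2 sheds 370 req/s: no online neighbours, lost.
No further crashes.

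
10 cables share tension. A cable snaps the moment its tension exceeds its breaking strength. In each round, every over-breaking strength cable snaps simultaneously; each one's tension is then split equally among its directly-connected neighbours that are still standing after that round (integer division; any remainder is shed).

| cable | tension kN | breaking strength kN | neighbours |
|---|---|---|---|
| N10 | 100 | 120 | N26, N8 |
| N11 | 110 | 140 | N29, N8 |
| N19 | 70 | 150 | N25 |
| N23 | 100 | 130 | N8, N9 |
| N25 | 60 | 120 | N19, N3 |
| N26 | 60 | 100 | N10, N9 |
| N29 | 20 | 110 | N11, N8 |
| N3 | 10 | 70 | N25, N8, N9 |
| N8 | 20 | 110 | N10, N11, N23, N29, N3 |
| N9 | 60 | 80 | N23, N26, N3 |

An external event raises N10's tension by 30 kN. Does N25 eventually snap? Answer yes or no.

Round 1 — N10 at 130 > 120. N10 snaps.
  N10 sheds 130 kN to N26, N8: 65 each.
    N26: 60+65 = 125 > 100
    N8: 20+65 = 85 ≤ 110
Round 2 — N26 snaps.
  N26 sheds 125 kN to N9: 125 each.
    N9: 60+125 = 185 > 80
Round 3 — N9 snaps.
  N9 sheds 185 kN to N23, N3: 92 each (1 lost).
    N23: 100+92 = 192 > 130
    N3: 10+92 = 102 > 70
Round 4 — N23, N3 snap.
  N23 sheds 192 kN to N8: 192 each.
    N8: 85+192 = 277 > 110
  N3 sheds 102 kN to N25, N8: 51 each.
    N25: 60+51 = 111 ≤ 120
    N8: 277+51 = 328 > 110
Round 5 — N8 snaps.
  N8 sheds 328 kN to N11, N29: 164 each.
    N11: 110+164 = 274 > 140
    N29: 20+164 = 184 > 110
Round 6 — N11, N29 snap.
  N11 sheds 274 kN: no online neighbours, lost.
  N29 sheds 184 kN: no online neighbours, lost.
No further breaks.

no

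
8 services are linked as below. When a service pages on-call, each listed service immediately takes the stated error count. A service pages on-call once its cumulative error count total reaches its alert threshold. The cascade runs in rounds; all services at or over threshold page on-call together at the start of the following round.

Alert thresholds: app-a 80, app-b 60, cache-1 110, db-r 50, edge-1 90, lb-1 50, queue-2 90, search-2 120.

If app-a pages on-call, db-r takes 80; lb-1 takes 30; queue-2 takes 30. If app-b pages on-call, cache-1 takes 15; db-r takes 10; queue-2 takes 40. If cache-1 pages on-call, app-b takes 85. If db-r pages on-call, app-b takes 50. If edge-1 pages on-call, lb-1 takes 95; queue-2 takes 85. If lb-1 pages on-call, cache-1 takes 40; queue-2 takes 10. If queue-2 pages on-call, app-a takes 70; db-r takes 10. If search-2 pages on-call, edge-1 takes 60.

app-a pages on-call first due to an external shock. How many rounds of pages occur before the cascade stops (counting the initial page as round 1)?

Round 1 — app-a pages on-call (initial).
  db-r: +80 → 80 ≥ 50
  lb-1: +30 → 30 < 50
  queue-2: +30 → 30 < 90
Round 2 — db-r pages on-call.
  app-b: +50 → 50 < 60
No further pages.

2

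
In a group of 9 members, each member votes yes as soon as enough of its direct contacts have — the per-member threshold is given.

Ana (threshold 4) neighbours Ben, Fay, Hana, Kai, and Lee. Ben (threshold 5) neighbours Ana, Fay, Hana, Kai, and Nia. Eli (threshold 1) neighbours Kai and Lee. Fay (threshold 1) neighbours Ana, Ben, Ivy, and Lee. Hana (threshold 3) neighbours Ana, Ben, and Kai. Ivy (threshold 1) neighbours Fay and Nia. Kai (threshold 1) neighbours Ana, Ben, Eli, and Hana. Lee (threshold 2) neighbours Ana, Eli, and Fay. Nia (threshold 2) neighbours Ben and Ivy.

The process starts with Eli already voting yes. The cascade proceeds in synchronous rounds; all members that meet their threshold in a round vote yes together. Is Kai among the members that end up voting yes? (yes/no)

Round 1 — Eli votes yes (initial).
Round 2 — checking thresholds:
  Kai: 1 of 4 neighbours ≥ 1, votes yes.
  Lee: 1 of 3 neighbours < 2, holds.
Round 3 — no new yes votes; cascade stops.

yes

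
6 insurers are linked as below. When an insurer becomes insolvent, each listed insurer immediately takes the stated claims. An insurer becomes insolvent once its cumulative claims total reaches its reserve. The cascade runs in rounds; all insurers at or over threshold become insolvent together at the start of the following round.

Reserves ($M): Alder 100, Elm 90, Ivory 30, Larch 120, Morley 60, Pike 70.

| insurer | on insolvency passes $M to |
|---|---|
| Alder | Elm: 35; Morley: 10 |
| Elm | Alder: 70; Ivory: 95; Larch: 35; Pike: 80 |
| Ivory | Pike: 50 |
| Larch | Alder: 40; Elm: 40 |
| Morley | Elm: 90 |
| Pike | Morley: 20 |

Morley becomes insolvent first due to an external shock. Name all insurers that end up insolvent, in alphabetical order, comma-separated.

Round 1 — Morley becomes insolvent (initial).
  Elm: +90 → 90 ≥ 90
Round 2 — Elm becomes insolvent.
  Alder: +70 → 70 < 100
  Ivory: +95 → 95 ≥ 30
  Larch: +35 → 35 < 120
  Pike: +80 → 80 ≥ 70
Round 3 — Ivory, Pike become insolvent.
No further insolvencies.

Elm, Ivory, Morley, Pike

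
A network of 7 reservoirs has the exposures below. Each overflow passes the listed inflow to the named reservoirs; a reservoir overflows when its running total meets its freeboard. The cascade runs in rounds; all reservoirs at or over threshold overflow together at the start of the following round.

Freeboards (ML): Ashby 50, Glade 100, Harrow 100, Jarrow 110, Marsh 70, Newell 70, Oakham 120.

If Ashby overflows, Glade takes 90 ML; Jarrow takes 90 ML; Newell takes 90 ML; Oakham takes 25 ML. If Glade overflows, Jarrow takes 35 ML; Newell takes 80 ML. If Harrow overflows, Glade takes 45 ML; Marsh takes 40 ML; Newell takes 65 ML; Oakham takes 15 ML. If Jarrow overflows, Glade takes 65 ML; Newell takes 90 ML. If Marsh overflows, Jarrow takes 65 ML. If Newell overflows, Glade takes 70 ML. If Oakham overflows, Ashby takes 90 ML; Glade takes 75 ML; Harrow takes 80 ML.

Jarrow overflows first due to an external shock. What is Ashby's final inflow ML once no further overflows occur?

0

Round 1 — Jarrow overflows (initial).
  Glade: +65 → 65 < 100
  Newell: +90 → 90 ≥ 70
Round 2 — Newell overflows.
  Glade: +70 → 135 ≥ 100
Round 3 — Glade overflows.
No further overflows.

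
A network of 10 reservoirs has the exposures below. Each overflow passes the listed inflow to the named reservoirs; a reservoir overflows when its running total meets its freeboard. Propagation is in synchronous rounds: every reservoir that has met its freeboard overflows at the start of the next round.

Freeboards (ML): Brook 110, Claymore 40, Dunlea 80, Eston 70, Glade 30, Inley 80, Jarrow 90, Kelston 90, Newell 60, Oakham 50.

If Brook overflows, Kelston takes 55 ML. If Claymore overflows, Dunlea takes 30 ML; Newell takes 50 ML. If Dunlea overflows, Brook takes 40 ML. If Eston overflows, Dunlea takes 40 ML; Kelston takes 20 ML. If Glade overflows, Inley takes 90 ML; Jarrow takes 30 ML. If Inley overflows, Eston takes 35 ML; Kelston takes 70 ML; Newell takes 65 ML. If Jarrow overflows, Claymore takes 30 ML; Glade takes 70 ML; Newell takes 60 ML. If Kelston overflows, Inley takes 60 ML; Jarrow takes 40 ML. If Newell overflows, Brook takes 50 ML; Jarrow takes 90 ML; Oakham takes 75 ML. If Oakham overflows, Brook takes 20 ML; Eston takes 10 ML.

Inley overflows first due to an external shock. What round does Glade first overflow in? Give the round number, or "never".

Round 1 — Inley overflows (initial).
  Eston: +35 → 35 < 70
  Kelston: +70 → 70 < 90
  Newell: +65 → 65 ≥ 60
Round 2 — Newell overflows.
  Brook: +50 → 50 < 110
  Jarrow: +90 → 90 ≥ 90
  Oakham: +75 → 75 ≥ 50
Round 3 — Jarrow, Oakham overflow.
  Brook: +20 → 70 < 110
  Claymore: +30 → 30 < 40
  Eston: +10 → 45 < 70
  Glade: +70 → 70 ≥ 30
Round 4 — Glade overflows.
No further overflows.

4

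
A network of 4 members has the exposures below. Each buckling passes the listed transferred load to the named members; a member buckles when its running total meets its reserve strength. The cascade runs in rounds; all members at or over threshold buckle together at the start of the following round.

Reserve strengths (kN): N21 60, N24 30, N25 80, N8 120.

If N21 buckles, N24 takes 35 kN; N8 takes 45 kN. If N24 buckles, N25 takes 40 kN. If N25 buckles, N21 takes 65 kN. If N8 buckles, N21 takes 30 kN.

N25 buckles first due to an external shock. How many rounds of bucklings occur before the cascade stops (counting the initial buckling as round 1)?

3

Round 1 — N25 buckles (initial).
  N21: +65 → 65 ≥ 60
Round 2 — N21 buckles.
  N24: +35 → 35 ≥ 30
  N8: +45 → 45 < 120
Round 3 — N24 buckles.
No further bucklings.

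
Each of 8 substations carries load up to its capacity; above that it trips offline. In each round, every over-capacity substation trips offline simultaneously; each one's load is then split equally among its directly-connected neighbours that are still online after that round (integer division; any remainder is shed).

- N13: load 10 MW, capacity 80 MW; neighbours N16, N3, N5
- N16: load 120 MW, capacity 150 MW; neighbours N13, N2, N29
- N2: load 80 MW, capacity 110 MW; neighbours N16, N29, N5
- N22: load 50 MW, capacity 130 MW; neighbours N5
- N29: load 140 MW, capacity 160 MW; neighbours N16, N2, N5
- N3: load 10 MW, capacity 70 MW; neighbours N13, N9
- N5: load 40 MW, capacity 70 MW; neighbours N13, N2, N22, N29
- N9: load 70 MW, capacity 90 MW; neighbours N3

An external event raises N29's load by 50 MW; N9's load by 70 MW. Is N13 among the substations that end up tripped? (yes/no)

yes

Round 1 — N29 at 190 > 160; N9 at 140 > 90. N29, N9 trip offline.
  N29 sheds 190 MW to N16, N2, N5: 63 each (1 lost).
    N16: 120+63 = 183 > 150
    N2: 80+63 = 143 > 110
    N5: 40+63 = 103 > 70
  N9 sheds 140 MW to N3: 140 each.
    N3: 10+140 = 150 > 70
Round 2 — N16, N2, N3, N5 trip offline.
  N16 sheds 183 MW to N13: 183 each.
    N13: 10+183 = 193 > 80
  N2 sheds 143 MW: no online neighbours, lost.
  N3 sheds 150 MW to N13: 150 each.
    N13: 193+150 = 343 > 80
  N5 sheds 103 MW to N13, N22: 51 each (1 lost).
    N13: 343+51 = 394 > 80
    N22: 50+51 = 101 ≤ 130
Round 3 — N13 trips offline.
  N13 sheds 394 MW: no online neighbours, lost.
No further trips.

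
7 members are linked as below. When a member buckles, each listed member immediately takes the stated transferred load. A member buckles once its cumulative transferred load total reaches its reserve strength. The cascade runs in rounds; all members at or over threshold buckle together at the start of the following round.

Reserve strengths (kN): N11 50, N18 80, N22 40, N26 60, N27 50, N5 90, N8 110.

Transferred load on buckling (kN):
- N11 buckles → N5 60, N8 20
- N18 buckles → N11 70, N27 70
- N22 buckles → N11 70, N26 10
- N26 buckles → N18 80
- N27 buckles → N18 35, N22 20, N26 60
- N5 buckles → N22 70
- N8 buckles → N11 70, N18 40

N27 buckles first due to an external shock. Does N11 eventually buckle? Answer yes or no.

Round 1 — N27 buckles (initial).
  N18: +35 → 35 < 80
  N22: +20 → 20 < 40
  N26: +60 → 60 ≥ 60
Round 2 — N26 buckles.
  N18: +80 → 115 ≥ 80
Round 3 — N18 buckles.
  N11: +70 → 70 ≥ 50
Round 4 — N11 buckles.
  N5: +60 → 60 < 90
  N8: +20 → 20 < 110
No further bucklings.

yes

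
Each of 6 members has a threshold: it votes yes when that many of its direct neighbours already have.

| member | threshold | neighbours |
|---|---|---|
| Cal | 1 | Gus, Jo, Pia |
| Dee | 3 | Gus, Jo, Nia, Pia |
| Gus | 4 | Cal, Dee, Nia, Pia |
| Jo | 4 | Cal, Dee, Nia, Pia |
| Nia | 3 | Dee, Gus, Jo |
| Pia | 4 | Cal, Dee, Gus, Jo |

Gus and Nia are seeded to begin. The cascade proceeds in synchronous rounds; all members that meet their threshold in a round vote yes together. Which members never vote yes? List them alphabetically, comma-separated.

Round 1 — Gus, Nia vote yes (initial).
Round 2 — checking thresholds:
  Cal: 1 of 3 neighbours ≥ 1, votes yes.
  Dee: 2 of 4 neighbours < 3, below threshold.
  Jo: 1 of 4 neighbours < 4, below threshold.
  Pia: 1 of 4 neighbours < 4, below threshold.
Round 3 — no new yes votes; cascade stops.

Dee, Jo, Pia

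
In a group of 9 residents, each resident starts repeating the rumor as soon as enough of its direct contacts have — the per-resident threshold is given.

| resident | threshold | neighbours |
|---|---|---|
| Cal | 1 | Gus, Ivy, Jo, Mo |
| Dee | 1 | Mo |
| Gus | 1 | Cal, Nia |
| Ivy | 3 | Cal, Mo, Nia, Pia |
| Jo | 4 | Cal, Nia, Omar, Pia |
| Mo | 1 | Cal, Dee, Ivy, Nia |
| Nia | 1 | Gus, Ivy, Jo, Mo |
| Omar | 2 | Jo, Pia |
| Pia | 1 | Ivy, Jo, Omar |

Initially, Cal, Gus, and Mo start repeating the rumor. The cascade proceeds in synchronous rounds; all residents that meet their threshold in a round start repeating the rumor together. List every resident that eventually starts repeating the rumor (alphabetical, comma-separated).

Round 1 — Cal, Gus, Mo start repeating the rumor (initial).
Round 2 — checking thresholds:
  Dee: 1 of 1 neighbours ≥ 1, starts repeating the rumor.
  Ivy: 2 of 4 neighbours < 3, below threshold.
  Jo: 1 of 4 neighbours < 4, below threshold.
  Nia: 2 of 4 neighbours ≥ 1, starts repeating the rumor.
Round 3 — checking thresholds:
  Ivy: 3 of 4 neighbours ≥ 3, starts repeating the rumor.
  Jo: 2 of 4 neighbours < 4, below threshold.
Round 4 — checking thresholds:
  Jo: 2 of 4 neighbours < 4, below threshold.
  Pia: 1 of 3 neighbours ≥ 1, starts repeating the rumor.
Round 5 — no new spreads; cascade stops.

Cal, Dee, Gus, Ivy, Mo, Nia, Pia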